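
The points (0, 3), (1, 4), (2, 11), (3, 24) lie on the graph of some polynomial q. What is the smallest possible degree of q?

2

Forward differences of the values at u = 0, 1, 2, 3:
  q  : 3  4  11  24
  Δ  : 1  7  13
  Δ^2: 6  6
  Δ^3: 0
The second differences are constant (6) and nonzero, while all higher differences vanish, so the minimal degree is 2.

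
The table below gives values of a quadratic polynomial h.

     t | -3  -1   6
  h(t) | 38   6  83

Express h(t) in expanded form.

h(t) = 3t^2 - 4t - 1

Using the Lagrange interpolation formula with nodes -3, -1, 6:
  L_0(t) = (t + 1)(t - 6) / 18
  L_1(t) = (t + 3)(t - 6) / -14
  L_2(t) = (t + 3)(t + 1) / 63
Then h(t) = 38·L_0(t) + 6·L_1(t) + 83·L_2(t).
Expanding and collecting terms gives h(t) = 3t² - 4t - 1.
Check: h(-1) = 6. ✓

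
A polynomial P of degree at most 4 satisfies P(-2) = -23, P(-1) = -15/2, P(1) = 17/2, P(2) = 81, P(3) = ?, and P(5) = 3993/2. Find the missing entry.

The 5 known points determine the degree-4 polynomial uniquely.
Write P(x) = ax^4 + bx^3 + cx^2 + dx + e. Substituting each data point gives a linear system:
  16a - 8b + 4c - 2d + e = -23
  a - b + c - d + e = -15/2
  a + b + c + d + e = 17/2
  16a + 8b + 4c + 2d + e = 81
  625a + 125b + 25c + 5d + e = 3993/2
Solving the system yields a = 2, b = 6, c = -1/2, d = 2, e = -1.
So P(x) = 2x^4 + 6x^3 - (1/2)x^2 + 2x - 1.
Then P(3) = 649/2.

649/2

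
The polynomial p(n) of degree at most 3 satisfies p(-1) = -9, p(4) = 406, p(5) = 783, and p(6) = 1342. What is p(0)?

Using the Lagrange interpolation formula with nodes -1, 4, 5, 6:
  L_0(n) = (n - 4)(n - 5)(n - 6) / -210
  L_1(n) = (n + 1)(n - 5)(n - 6) / 10
  L_2(n) = (n + 1)(n - 4)(n - 6) / -6
  L_3(n) = (n + 1)(n - 4)(n - 5) / 14
Then p(n) = -9·L_0(n) + 406·L_1(n) + 783·L_2(n) + 1342·L_3(n).
Expanding and collecting terms gives p(n) = 6n³ + n² + 2n - 2.
Evaluating at n = 0: p(0) = -2.

-2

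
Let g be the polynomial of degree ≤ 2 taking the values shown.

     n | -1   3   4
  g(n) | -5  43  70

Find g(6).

Write g(n) = an^2 + bn + c. Substituting each data point gives a linear system:
  a - b + c = -5
  9a + 3b + c = 43
  16a + 4b + c = 70
Solving the system yields a = 3, b = 6, c = -2.
So g(n) = 3n^2 + 6n - 2.
Then g(6) = 142.

142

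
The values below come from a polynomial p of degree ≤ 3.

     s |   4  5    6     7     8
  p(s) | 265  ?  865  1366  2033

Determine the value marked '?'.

On equispaced nodes a degree-3 polynomial has vanishing fourth forward difference, so
  p(4) - 4·p(5) + 6·p(6) - 4·p(7) + p(8) = 0.
Substituting the known values and solving for p(5):
  -4·p(5) = -2024
  p(5) = 506.

506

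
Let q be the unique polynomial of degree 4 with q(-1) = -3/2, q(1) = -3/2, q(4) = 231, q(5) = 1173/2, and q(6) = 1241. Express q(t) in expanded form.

Write q(t) = at^4 + bt^3 + ct^2 + dt + e. Substituting each data point gives a linear system:
  a - b + c - d + e = -3/2
  a + b + c + d + e = -3/2
  256a + 64b + 16c + 4d + e = 231
  625a + 125b + 25c + 5d + e = 1173/2
  1296a + 216b + 36c + 6d + e = 1241
Solving the system yields a = 1, b = 0, c = -3/2, d = 0, e = -1.
So q(t) = t^4 - (3/2)t^2 - 1.
Check: q(1) = -3/2. ✓

q(t) = t^4 - (3/2)t^2 - 1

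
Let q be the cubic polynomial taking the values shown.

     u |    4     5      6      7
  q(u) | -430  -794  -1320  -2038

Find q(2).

-68

Write q(u) = au^3 + bu^2 + cu + d. Substituting each data point gives a linear system:
  64a + 16b + 4c + d = -430
  125a + 25b + 5c + d = -794
  216a + 36b + 6c + d = -1320
  343a + 49b + 7c + d = -2038
Solving the system yields a = -5, b = -6, c = -5, d = 6.
So q(u) = -5u^3 - 6u^2 - 5u + 6.
Then q(2) = -68.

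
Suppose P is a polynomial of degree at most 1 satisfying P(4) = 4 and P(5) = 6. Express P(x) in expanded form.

Using the Lagrange interpolation formula with nodes 4, 5:
  L_0(x) = (x - 5) / -1
  L_1(x) = (x - 4) / 1
Then P(x) = 4·L_0(x) + 6·L_1(x).
Expanding and collecting terms gives P(x) = 2x - 4.
Check: P(5) = 6. ✓

P(x) = 2x - 4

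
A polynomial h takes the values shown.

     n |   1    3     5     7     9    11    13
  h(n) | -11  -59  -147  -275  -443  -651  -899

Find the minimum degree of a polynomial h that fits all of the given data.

2

Forward differences of the values at n = 1, 3, 5, 7, 9, 11, 13:
  h  : -11  -59  -147  -275  -443  -651  -899
  Δ  : -48  -88  -128  -168  -208  -248
  Δ^2: -40  -40  -40  -40  -40
  Δ^3: 0  0  0  0
  Δ^4: 0  0  0
  Δ^5: 0  0
  Δ^6: 0
The second differences are constant (-40) and nonzero, while all higher differences vanish, so the minimal degree is 2.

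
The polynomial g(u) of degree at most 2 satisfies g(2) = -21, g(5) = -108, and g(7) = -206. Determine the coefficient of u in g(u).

Write g(u) = au^2 + bu + c. Substituting each data point gives a linear system:
  4a + 2b + c = -21
  25a + 5b + c = -108
  49a + 7b + c = -206
Solving the system yields a = -4, b = -1, c = -3.
So g(u) = -4u^2 - u - 3.
The coefficient of u is -1.

-1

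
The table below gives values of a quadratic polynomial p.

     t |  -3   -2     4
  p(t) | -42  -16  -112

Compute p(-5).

-130

Using the Lagrange interpolation formula with nodes -3, -2, 4:
  L_0(t) = (t + 2)(t - 4) / 7
  L_1(t) = (t + 3)(t - 4) / -6
  L_2(t) = (t + 3)(t + 2) / 42
Then p(t) = -42·L_0(t) - 16·L_1(t) - 112·L_2(t).
Expanding and collecting terms gives p(t) = -6t^2 - 4t.
Evaluating at t = -5: p(-5) = -130.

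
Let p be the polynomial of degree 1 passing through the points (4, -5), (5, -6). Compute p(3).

Using the Lagrange interpolation formula with nodes 4, 5:
  L_0(s) = (s - 5) / -1
  L_1(s) = (s - 4) / 1
Then p(s) = -5·L_0(s) - 6·L_1(s).
Expanding and collecting terms gives p(s) = -s - 1.
Evaluating at s = 3: p(3) = -4.

-4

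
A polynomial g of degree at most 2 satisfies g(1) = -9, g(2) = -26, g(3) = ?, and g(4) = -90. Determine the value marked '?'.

-53

The 3 known points determine the degree-2 polynomial uniquely.
Write g(s) = as^2 + bs + c. Substituting each data point gives a linear system:
  a + b + c = -9
  4a + 2b + c = -26
  16a + 4b + c = -90
Solving the system yields a = -5, b = -2, c = -2.
So g(s) = -5s^2 - 2s - 2.
Then g(3) = -53.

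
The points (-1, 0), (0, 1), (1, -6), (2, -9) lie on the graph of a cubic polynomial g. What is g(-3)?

-74

Forward differences of the values at t = -1, 0, 1, 2:
  g  : 0  1  -6  -9
  Δ  : 1  -7  -3
  Δ^2: -8  4
  Δ^3: 12
The third differences are constant, confirming degree 3.
Interpolating (Newton forward form) and evaluating at t = -3 gives g(-3) = -74.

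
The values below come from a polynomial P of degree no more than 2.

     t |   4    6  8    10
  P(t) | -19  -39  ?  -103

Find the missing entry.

-67

On equispaced nodes a degree-2 polynomial has vanishing third forward difference, so
  - P(4) + 3·P(6) - 3·P(8) + P(10) = 0.
Substituting the known values and solving for P(8):
  -3·P(8) = 201
  P(8) = -67.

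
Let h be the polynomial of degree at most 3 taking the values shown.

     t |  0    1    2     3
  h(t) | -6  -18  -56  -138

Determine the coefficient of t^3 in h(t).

-3

Write h(t) = at^3 + bt^2 + ct + d. Substituting each data point gives a linear system:
  d = -6
  a + b + c + d = -18
  8a + 4b + 2c + d = -56
  27a + 9b + 3c + d = -138
Solving the system yields a = -3, b = -4, c = -5, d = -6.
So h(t) = -3t^3 - 4t^2 - 5t - 6.
The leading coefficient is -3.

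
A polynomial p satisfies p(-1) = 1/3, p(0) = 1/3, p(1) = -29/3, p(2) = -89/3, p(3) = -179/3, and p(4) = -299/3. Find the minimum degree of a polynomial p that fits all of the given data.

2

Forward differences of the values at n = -1, 0, 1, 2, 3, 4:
  p  : 1/3  1/3  -29/3  -89/3  -179/3  -299/3
  Δ  : 0  -10  -20  -30  -40
  Δ^2: -10  -10  -10  -10
  Δ^3: 0  0  0
  Δ^4: 0  0
  Δ^5: 0
The second differences are constant (-10) and nonzero, while all higher differences vanish, so the minimal degree is 2.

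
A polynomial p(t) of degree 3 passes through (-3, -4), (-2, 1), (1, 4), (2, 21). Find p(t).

p(t) = t^3 + 3t^2 + t - 1

Using the Lagrange interpolation formula with nodes -3, -2, 1, 2:
  L_0(t) = (t + 2)(t - 1)(t - 2) / -20
  L_1(t) = (t + 3)(t - 1)(t - 2) / 12
  L_2(t) = (t + 3)(t + 2)(t - 2) / -12
  L_3(t) = (t + 3)(t + 2)(t - 1) / 20
Then p(t) = -4·L_0(t) + 1·L_1(t) + 4·L_2(t) + 21·L_3(t).
Expanding and collecting terms gives p(t) = t^3 + 3t^2 + t - 1.
Check: p(-3) = -4. ✓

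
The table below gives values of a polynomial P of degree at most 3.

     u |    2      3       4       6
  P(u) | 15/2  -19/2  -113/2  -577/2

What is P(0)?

Write P(u) = au^3 + bu^2 + cu + d. Substituting each data point gives a linear system:
  8a + 4b + 2c + d = 15/2
  27a + 9b + 3c + d = -19/2
  64a + 16b + 4c + d = -113/2
  216a + 36b + 6c + d = -577/2
Solving the system yields a = -2, b = 3, c = 6, d = -1/2.
So P(u) = -2u^3 + 3u^2 + 6u - 1/2.
Then P(0) = -1/2.

-1/2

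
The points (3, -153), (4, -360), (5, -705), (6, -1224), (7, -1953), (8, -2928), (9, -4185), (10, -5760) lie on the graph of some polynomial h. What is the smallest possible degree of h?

Forward differences of the values at n = 3, 4, 5, 6, 7, 8, 9, 10:
  h  : -153  -360  -705  -1224  -1953  -2928  -4185  -5760
  Δ  : -207  -345  -519  -729  -975  -1257  -1575
  Δ^2: -138  -174  -210  -246  -282  -318
  Δ^3: -36  -36  -36  -36  -36
  Δ^4: 0  0  0  0
  Δ^5: 0  0  0
  Δ^6: 0  0
  Δ^7: 0
The third differences are constant (-36) and nonzero, while all higher differences vanish, so the minimal degree is 3.

3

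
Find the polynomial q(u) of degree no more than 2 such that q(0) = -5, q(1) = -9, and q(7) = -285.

Write q(u) = au^2 + bu + c. Substituting each data point gives a linear system:
  c = -5
  a + b + c = -9
  49a + 7b + c = -285
Solving the system yields a = -6, b = 2, c = -5.
So q(u) = -6u^2 + 2u - 5.
Check: q(7) = -285. ✓

q(u) = -6u^2 + 2u - 5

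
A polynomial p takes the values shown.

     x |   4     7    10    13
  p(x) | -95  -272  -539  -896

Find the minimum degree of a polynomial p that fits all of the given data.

Forward differences of the values at x = 4, 7, 10, 13:
  p  : -95  -272  -539  -896
  Δ  : -177  -267  -357
  Δ^2: -90  -90
  Δ^3: 0
The second differences are constant (-90) and nonzero, while all higher differences vanish, so the minimal degree is 2.

2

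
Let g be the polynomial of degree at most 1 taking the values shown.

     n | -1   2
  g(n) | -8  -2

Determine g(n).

Write g(n) = an + b. Substituting each data point gives a linear system:
  -a + b = -8
  2a + b = -2
Solving the system yields a = 2, b = -6.
So g(n) = 2n - 6.
Check: g(-1) = -8. ✓

g(n) = 2n - 6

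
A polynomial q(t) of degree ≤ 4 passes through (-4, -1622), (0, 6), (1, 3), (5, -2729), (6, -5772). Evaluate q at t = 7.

-10851

Write q(t) = at^4 + bt^3 + ct^2 + dt + e. Substituting each data point gives a linear system:
  256a - 64b + 16c - 4d + e = -1622
  e = 6
  a + b + c + d + e = 3
  625a + 125b + 25c + 5d + e = -2729
  1296a + 216b + 36c + 6d + e = -5772
Solving the system yields a = -5, b = 4, c = -5, d = 3, e = 6.
So q(t) = -5t^4 + 4t^3 - 5t^2 + 3t + 6.
Then q(7) = -10851.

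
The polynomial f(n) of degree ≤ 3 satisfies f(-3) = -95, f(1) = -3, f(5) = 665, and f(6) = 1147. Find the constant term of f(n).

Write f(n) = an^3 + bn^2 + cn + d. Substituting each data point gives a linear system:
  -27a + 9b - 3c + d = -95
  a + b + c + d = -3
  125a + 25b + 5c + d = 665
  216a + 36b + 6c + d = 1147
Solving the system yields a = 5, b = 3, c = -6, d = -5.
So f(n) = 5n^3 + 3n^2 - 6n - 5.
The constant term is -5.

-5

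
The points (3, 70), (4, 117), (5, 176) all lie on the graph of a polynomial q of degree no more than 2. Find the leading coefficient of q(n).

6

Write q(n) = an^2 + bn + c. Substituting each data point gives a linear system:
  9a + 3b + c = 70
  16a + 4b + c = 117
  25a + 5b + c = 176
Solving the system yields a = 6, b = 5, c = 1.
So q(n) = 6n^2 + 5n + 1.
The leading coefficient is 6.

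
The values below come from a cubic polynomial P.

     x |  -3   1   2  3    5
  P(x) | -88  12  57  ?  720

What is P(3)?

170

The 4 known points determine the degree-3 polynomial uniquely.
Write P(x) = ax^3 + bx^2 + cx + d. Substituting each data point gives a linear system:
  -27a + 9b - 3c + d = -88
  a + b + c + d = 12
  8a + 4b + 2c + d = 57
  125a + 25b + 5c + d = 720
Solving the system yields a = 5, b = 4, c = -2, d = 5.
So P(x) = 5x³ + 4x² - 2x + 5.
Then P(3) = 170.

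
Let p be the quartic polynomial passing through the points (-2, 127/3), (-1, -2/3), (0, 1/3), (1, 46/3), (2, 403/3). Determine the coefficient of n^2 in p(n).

Write p(n) = an^4 + bn^3 + cn^2 + dn + e. Substituting each data point gives a linear system:
  16a - 8b + 4c - 2d + e = 127/3
  a - b + c - d + e = -2/3
  e = 1/3
  a + b + c + d + e = 46/3
  16a + 8b + 4c + 2d + e = 403/3
Solving the system yields a = 5, b = 5, c = 2, d = 3, e = 1/3.
So p(n) = 5n⁴ + 5n³ + 2n² + 3n + 1/3.
The coefficient of n^2 is 2.

2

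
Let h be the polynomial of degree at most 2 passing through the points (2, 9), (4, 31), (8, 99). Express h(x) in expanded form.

Write h(x) = ax^2 + bx + c. Substituting each data point gives a linear system:
  4a + 2b + c = 9
  16a + 4b + c = 31
  64a + 8b + c = 99
Solving the system yields a = 1, b = 5, c = -5.
So h(x) = x² + 5x - 5.
Check: h(2) = 9. ✓

h(x) = x^2 + 5x - 5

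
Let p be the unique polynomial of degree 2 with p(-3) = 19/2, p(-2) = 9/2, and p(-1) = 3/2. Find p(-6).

Write p(u) = au^2 + bu + c. Substituting each data point gives a linear system:
  9a - 3b + c = 19/2
  4a - 2b + c = 9/2
  a - b + c = 3/2
Solving the system yields a = 1, b = 0, c = 1/2.
So p(u) = u² + 1/2.
Then p(-6) = 73/2.

73/2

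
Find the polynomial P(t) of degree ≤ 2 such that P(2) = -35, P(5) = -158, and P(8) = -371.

Using the Lagrange interpolation formula with nodes 2, 5, 8:
  L_0(t) = (t - 5)(t - 8) / 18
  L_1(t) = (t - 2)(t - 8) / -9
  L_2(t) = (t - 2)(t - 5) / 18
Then P(t) = -35·L_0(t) - 158·L_1(t) - 371·L_2(t).
Expanding and collecting terms gives P(t) = -5t^2 - 6t - 3.
Check: P(2) = -35. ✓

P(t) = -5t^2 - 6t - 3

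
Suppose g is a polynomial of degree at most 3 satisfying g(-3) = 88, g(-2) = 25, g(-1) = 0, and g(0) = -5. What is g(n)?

Using the Lagrange interpolation formula with nodes -3, -2, -1, 0:
  L_0(n) = (n + 2)(n + 1)n / -6
  L_1(n) = (n + 3)(n + 1)n / 2
  L_2(n) = (n + 3)(n + 2)n / -2
  L_3(n) = (n + 3)(n + 2)(n + 1) / 6
Then g(n) = 88·L_0(n) + 25·L_1(n) + 0·L_2(n) - 5·L_3(n).
Expanding and collecting terms gives g(n) = -3n^3 + n^2 - n - 5.
Check: g(-3) = 88. ✓

g(n) = -3n^3 + n^2 - n - 5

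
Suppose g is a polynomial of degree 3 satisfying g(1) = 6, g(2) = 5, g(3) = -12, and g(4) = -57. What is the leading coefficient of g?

-2

Write g(t) = at^3 + bt^2 + ct + d. Substituting each data point gives a linear system:
  a + b + c + d = 6
  8a + 4b + 2c + d = 5
  27a + 9b + 3c + d = -12
  64a + 16b + 4c + d = -57
Solving the system yields a = -2, b = 4, c = 1, d = 3.
So g(t) = -2t³ + 4t² + t + 3.
The leading coefficient is -2.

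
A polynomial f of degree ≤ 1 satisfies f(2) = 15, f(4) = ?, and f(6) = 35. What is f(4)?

25

On equispaced nodes a degree-1 polynomial has vanishing second forward difference, so
  f(2) - 2·f(4) + f(6) = 0.
Substituting the known values and solving for f(4):
  -2·f(4) = -50
  f(4) = 25.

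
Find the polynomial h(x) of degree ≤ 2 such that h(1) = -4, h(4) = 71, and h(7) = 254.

h(x) = 6x^2 - 5x - 5

Write h(x) = ax^2 + bx + c. Substituting each data point gives a linear system:
  a + b + c = -4
  16a + 4b + c = 71
  49a + 7b + c = 254
Solving the system yields a = 6, b = -5, c = -5.
So h(x) = 6x² - 5x - 5.
Check: h(1) = -4. ✓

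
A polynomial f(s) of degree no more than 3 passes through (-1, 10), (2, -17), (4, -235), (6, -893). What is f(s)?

Using the Lagrange interpolation formula with nodes -1, 2, 4, 6:
  L_0(s) = (s - 2)(s - 4)(s - 6) / -105
  L_1(s) = (s + 1)(s - 4)(s - 6) / 24
  L_2(s) = (s + 1)(s - 2)(s - 6) / -20
  L_3(s) = (s + 1)(s - 2)(s - 4) / 56
Then f(s) = 10·L_0(s) - 17·L_1(s) - 235·L_2(s) - 893·L_3(s).
Expanding and collecting terms gives f(s) = -5s^3 + 5s^2 + s + 1.
Check: f(-1) = 10. ✓

f(s) = -5s^3 + 5s^2 + s + 1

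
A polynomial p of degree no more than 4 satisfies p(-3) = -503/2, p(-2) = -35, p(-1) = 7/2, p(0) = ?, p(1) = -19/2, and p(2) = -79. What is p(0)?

The 5 known points determine the degree-4 polynomial uniquely.
Write p(n) = an^4 + bn^3 + cn^2 + dn + e. Substituting each data point gives a linear system:
  81a - 27b + 9c - 3d + e = -503/2
  16a - 8b + 4c - 2d + e = -35
  a - b + c - d + e = 7/2
  a + b + c + d + e = -19/2
  16a + 8b + 4c + 2d + e = -79
Solving the system yields a = -4, b = -3/2, c = 2, d = -5, e = -1.
So p(n) = -4n⁴ - (3/2)n³ + 2n² - 5n - 1.
Then p(0) = -1.

-1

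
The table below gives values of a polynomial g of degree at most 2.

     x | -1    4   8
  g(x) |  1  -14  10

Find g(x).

g(x) = x^2 - 6x - 6

Write g(x) = ax^2 + bx + c. Substituting each data point gives a linear system:
  a - b + c = 1
  16a + 4b + c = -14
  64a + 8b + c = 10
Solving the system yields a = 1, b = -6, c = -6.
So g(x) = x^2 - 6x - 6.
Check: g(-1) = 1. ✓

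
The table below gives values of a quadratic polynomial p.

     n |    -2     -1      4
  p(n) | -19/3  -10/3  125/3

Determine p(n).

p(n) = n^2 + 6n + 5/3

Write p(n) = an^2 + bn + c. Substituting each data point gives a linear system:
  4a - 2b + c = -19/3
  a - b + c = -10/3
  16a + 4b + c = 125/3
Solving the system yields a = 1, b = 6, c = 5/3.
So p(n) = n^2 + 6n + 5/3.
Check: p(4) = 125/3. ✓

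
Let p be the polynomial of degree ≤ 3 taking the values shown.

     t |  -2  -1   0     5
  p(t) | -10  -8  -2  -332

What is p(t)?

Write p(t) = at^3 + bt^2 + ct + d. Substituting each data point gives a linear system:
  -8a + 4b - 2c + d = -10
  -a + b - c + d = -8
  d = -2
  125a + 25b + 5c + d = -332
Solving the system yields a = -2, b = -4, c = 4, d = -2.
So p(t) = -2t^3 - 4t^2 + 4t - 2.
Check: p(-2) = -10. ✓

p(t) = -2t^3 - 4t^2 + 4t - 2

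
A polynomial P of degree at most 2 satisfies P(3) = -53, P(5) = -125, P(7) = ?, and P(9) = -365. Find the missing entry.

-229

The 3 known points determine the degree-2 polynomial uniquely.
Write P(n) = an^2 + bn + c. Substituting each data point gives a linear system:
  9a + 3b + c = -53
  25a + 5b + c = -125
  81a + 9b + c = -365
Solving the system yields a = -4, b = -4, c = -5.
So P(n) = -4n^2 - 4n - 5.
Then P(7) = -229.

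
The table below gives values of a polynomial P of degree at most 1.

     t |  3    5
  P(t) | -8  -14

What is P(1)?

-2

Write P(t) = at + b. Substituting each data point gives a linear system:
  3a + b = -8
  5a + b = -14
Solving the system yields a = -3, b = 1.
So P(t) = -3t + 1.
Then P(1) = -2.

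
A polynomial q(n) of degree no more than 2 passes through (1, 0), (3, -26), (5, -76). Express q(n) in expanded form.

Write q(n) = an^2 + bn + c. Substituting each data point gives a linear system:
  a + b + c = 0
  9a + 3b + c = -26
  25a + 5b + c = -76
Solving the system yields a = -3, b = -1, c = 4.
So q(n) = -3n² - n + 4.
Check: q(5) = -76. ✓

q(n) = -3n^2 - n + 4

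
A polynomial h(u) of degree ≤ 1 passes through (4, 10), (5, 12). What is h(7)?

16

Using the Lagrange interpolation formula with nodes 4, 5:
  L_0(u) = (u - 5) / -1
  L_1(u) = (u - 4) / 1
Then h(u) = 10·L_0(u) + 12·L_1(u).
Expanding and collecting terms gives h(u) = 2u + 2.
Evaluating at u = 7: h(7) = 16.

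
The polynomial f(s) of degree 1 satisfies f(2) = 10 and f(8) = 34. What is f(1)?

Write f(s) = as + b. Substituting each data point gives a linear system:
  2a + b = 10
  8a + b = 34
Solving the system yields a = 4, b = 2.
So f(s) = 4s + 2.
Then f(1) = 6.

6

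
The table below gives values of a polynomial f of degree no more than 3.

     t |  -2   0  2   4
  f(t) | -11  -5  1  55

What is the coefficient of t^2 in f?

0

Write f(t) = at^3 + bt^2 + ct + d. Substituting each data point gives a linear system:
  -8a + 4b - 2c + d = -11
  d = -5
  8a + 4b + 2c + d = 1
  64a + 16b + 4c + d = 55
Solving the system yields a = 1, b = 0, c = -1, d = -5.
So f(t) = t^3 - t - 5.
The coefficient of t^2 is 0.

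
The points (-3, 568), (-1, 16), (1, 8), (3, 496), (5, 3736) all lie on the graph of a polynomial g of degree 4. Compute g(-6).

Using the Lagrange interpolation formula with nodes -3, -1, 1, 3, 5:
  L_0(t) = (t + 1)(t - 1)(t - 3)(t - 5) / 384
  L_1(t) = (t + 3)(t - 1)(t - 3)(t - 5) / -96
  L_2(t) = (t + 3)(t + 1)(t - 3)(t - 5) / 64
  L_3(t) = (t + 3)(t + 1)(t - 1)(t - 5) / -96
  L_4(t) = (t + 3)(t + 1)(t - 1)(t - 3) / 384
Then g(t) = 568·L_0(t) + 16·L_1(t) + 8·L_2(t) + 496·L_3(t) + 3736·L_4(t).
Expanding and collecting terms gives g(t) = 6t^4 - t^3 + 5t^2 - 3t + 1.
Evaluating at t = -6: g(-6) = 8191.

8191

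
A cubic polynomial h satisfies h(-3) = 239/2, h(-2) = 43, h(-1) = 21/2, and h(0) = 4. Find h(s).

Write h(s) = as^3 + bs^2 + cs + d. Substituting each data point gives a linear system:
  -27a + 9b - 3c + d = 239/2
  -8a + 4b - 2c + d = 43
  -a + b - c + d = 21/2
  d = 4
Solving the system yields a = -3, b = 4, c = 1/2, d = 4.
So h(s) = -3s³ + 4s² + (1/2)s + 4.
Check: h(0) = 4. ✓

h(s) = -3s^3 + 4s^2 + (1/2)s + 4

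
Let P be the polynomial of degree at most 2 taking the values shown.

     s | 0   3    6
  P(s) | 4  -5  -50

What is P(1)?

5

Write P(s) = as^2 + bs + c. Substituting each data point gives a linear system:
  c = 4
  9a + 3b + c = -5
  36a + 6b + c = -50
Solving the system yields a = -2, b = 3, c = 4.
So P(s) = -2s^2 + 3s + 4.
Then P(1) = 5.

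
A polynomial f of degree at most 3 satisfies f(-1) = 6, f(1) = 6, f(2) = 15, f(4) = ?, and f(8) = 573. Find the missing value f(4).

The 4 known points determine the degree-3 polynomial uniquely.
Write f(t) = at^3 + bt^2 + ct + d. Substituting each data point gives a linear system:
  -a + b - c + d = 6
  a + b + c + d = 6
  8a + 4b + 2c + d = 15
  512a + 64b + 8c + d = 573
Solving the system yields a = 1, b = 1, c = -1, d = 5.
So f(t) = t^3 + t^2 - t + 5.
Then f(4) = 81.

81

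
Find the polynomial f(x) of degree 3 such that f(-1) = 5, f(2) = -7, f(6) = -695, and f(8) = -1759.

f(x) = -4x^3 + 4x^2 + 4x + 1

Using the Lagrange interpolation formula with nodes -1, 2, 6, 8:
  L_0(x) = (x - 2)(x - 6)(x - 8) / -189
  L_1(x) = (x + 1)(x - 6)(x - 8) / 72
  L_2(x) = (x + 1)(x - 2)(x - 8) / -56
  L_3(x) = (x + 1)(x - 2)(x - 6) / 108
Then f(x) = 5·L_0(x) - 7·L_1(x) - 695·L_2(x) - 1759·L_3(x).
Expanding and collecting terms gives f(x) = -4x³ + 4x² + 4x + 1.
Check: f(-1) = 5. ✓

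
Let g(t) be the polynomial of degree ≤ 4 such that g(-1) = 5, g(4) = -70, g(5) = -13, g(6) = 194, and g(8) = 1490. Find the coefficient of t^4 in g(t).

1

Write g(t) = at^4 + bt^3 + ct^2 + dt + e. Substituting each data point gives a linear system:
  a - b + c - d + e = 5
  256a + 64b + 16c + 4d + e = -70
  625a + 125b + 25c + 5d + e = -13
  1296a + 216b + 36c + 6d + e = 194
  4096a + 512b + 64c + 8d + e = 1490
Solving the system yields a = 1, b = -5, c = -1, d = 2, e = 2.
So g(t) = t⁴ - 5t³ - t² + 2t + 2.
The leading coefficient is 1.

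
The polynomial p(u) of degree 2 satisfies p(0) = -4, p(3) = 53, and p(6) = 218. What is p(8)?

388

Write p(u) = au^2 + bu + c. Substituting each data point gives a linear system:
  c = -4
  9a + 3b + c = 53
  36a + 6b + c = 218
Solving the system yields a = 6, b = 1, c = -4.
So p(u) = 6u^2 + u - 4.
Then p(8) = 388.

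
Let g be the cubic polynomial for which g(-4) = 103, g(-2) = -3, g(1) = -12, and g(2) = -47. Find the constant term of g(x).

-5

Write g(x) = ax^3 + bx^2 + cx + d. Substituting each data point gives a linear system:
  -64a + 16b - 4c + d = 103
  -8a + 4b - 2c + d = -3
  a + b + c + d = -12
  8a + 4b + 2c + d = -47
Solving the system yields a = -3, b = -5, c = 1, d = -5.
So g(x) = -3x^3 - 5x^2 + x - 5.
The constant term is -5.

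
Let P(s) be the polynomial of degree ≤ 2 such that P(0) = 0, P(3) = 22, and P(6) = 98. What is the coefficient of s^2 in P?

3

Write P(s) = as^2 + bs + c. Substituting each data point gives a linear system:
  c = 0
  9a + 3b + c = 22
  36a + 6b + c = 98
Solving the system yields a = 3, b = -5/3, c = 0.
So P(s) = 3s^2 - (5/3)s.
The leading coefficient is 3.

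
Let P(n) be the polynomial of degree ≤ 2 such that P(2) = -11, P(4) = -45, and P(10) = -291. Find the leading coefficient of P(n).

Write P(n) = an^2 + bn + c. Substituting each data point gives a linear system:
  4a + 2b + c = -11
  16a + 4b + c = -45
  100a + 10b + c = -291
Solving the system yields a = -3, b = 1, c = -1.
So P(n) = -3n² + n - 1.
The leading coefficient is -3.

-3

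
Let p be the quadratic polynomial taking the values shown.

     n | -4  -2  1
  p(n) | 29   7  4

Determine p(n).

Using the Lagrange interpolation formula with nodes -4, -2, 1:
  L_0(n) = (n + 2)(n - 1) / 10
  L_1(n) = (n + 4)(n - 1) / -6
  L_2(n) = (n + 4)(n + 2) / 15
Then p(n) = 29·L_0(n) + 7·L_1(n) + 4·L_2(n).
Expanding and collecting terms gives p(n) = 2n^2 + n + 1.
Check: p(1) = 4. ✓

p(n) = 2n^2 + n + 1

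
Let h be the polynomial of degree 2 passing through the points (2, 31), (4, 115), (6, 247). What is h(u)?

Using the Lagrange interpolation formula with nodes 2, 4, 6:
  L_0(u) = (u - 4)(u - 6) / 8
  L_1(u) = (u - 2)(u - 6) / -4
  L_2(u) = (u - 2)(u - 4) / 8
Then h(u) = 31·L_0(u) + 115·L_1(u) + 247·L_2(u).
Expanding and collecting terms gives h(u) = 6u^2 + 6u - 5.
Check: h(4) = 115. ✓

h(u) = 6u^2 + 6u - 5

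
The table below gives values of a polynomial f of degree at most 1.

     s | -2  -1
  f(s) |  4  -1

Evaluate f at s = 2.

-16

Write f(s) = as + b. Substituting each data point gives a linear system:
  -2a + b = 4
  -a + b = -1
Solving the system yields a = -5, b = -6.
So f(s) = -5s - 6.
Then f(2) = -16.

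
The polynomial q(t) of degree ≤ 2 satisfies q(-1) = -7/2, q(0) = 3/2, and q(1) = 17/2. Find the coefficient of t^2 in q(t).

1

Write q(t) = at^2 + bt + c. Substituting each data point gives a linear system:
  a - b + c = -7/2
  c = 3/2
  a + b + c = 17/2
Solving the system yields a = 1, b = 6, c = 3/2.
So q(t) = t² + 6t + 3/2.
The leading coefficient is 1.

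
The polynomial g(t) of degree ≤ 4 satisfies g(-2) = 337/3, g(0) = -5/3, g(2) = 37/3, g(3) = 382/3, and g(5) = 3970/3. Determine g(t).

Write g(t) = at^4 + bt^3 + ct^2 + dt + e. Substituting each data point gives a linear system:
  16a - 8b + 4c - 2d + e = 337/3
  e = -5/3
  16a + 8b + 4c + 2d + e = 37/3
  81a + 27b + 9c + 3d + e = 382/3
  625a + 125b + 25c + 5d + e = 3970/3
Solving the system yields a = 3, b = -5, c = 4, d = -5, e = -5/3.
So g(t) = 3t⁴ - 5t³ + 4t² - 5t - 5/3.
Check: g(3) = 382/3. ✓

g(t) = 3t^4 - 5t^3 + 4t^2 - 5t - 5/3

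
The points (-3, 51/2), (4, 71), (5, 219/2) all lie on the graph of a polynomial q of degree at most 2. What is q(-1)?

Using the Lagrange interpolation formula with nodes -3, 4, 5:
  L_0(t) = (t - 4)(t - 5) / 56
  L_1(t) = (t + 3)(t - 5) / -7
  L_2(t) = (t + 3)(t - 4) / 8
Then q(t) = 51/2·L_0(t) + 71·L_1(t) + 219/2·L_2(t).
Expanding and collecting terms gives q(t) = 4t^2 + (5/2)t - 3.
Evaluating at t = -1: q(-1) = -3/2.

-3/2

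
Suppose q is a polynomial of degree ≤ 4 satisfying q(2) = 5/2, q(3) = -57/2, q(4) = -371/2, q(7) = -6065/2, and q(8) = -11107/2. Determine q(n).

Write q(n) = an^4 + bn^3 + cn^2 + dn + e. Substituting each data point gives a linear system:
  16a + 8b + 4c + 2d + e = 5/2
  81a + 27b + 9c + 3d + e = -57/2
  256a + 64b + 16c + 4d + e = -371/2
  2401a + 343b + 49c + 7d + e = -6065/2
  4096a + 512b + 64c + 8d + e = -11107/2
Solving the system yields a = -2, b = 5, c = 2, d = -6, e = -3/2.
So q(n) = -2n⁴ + 5n³ + 2n² - 6n - 3/2.
Check: q(2) = 5/2. ✓

q(n) = -2n^4 + 5n^3 + 2n^2 - 6n - 3/2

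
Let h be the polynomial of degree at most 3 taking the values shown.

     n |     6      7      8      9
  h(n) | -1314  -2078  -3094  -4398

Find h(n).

h(n) = -6n^3 - 2n - 6

Using the Lagrange interpolation formula with nodes 6, 7, 8, 9:
  L_0(n) = (n - 7)(n - 8)(n - 9) / -6
  L_1(n) = (n - 6)(n - 8)(n - 9) / 2
  L_2(n) = (n - 6)(n - 7)(n - 9) / -2
  L_3(n) = (n - 6)(n - 7)(n - 8) / 6
Then h(n) = -1314·L_0(n) - 2078·L_1(n) - 3094·L_2(n) - 4398·L_3(n).
Expanding and collecting terms gives h(n) = -6n^3 - 2n - 6.
Check: h(8) = -3094. ✓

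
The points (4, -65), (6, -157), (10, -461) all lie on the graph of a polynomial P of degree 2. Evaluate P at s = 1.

-2

Write P(s) = as^2 + bs + c. Substituting each data point gives a linear system:
  16a + 4b + c = -65
  36a + 6b + c = -157
  100a + 10b + c = -461
Solving the system yields a = -5, b = 4, c = -1.
So P(s) = -5s^2 + 4s - 1.
Then P(1) = -2.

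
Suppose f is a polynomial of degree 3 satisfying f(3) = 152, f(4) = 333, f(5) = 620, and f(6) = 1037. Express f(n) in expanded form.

f(n) = 4n^3 + 5n^2 - 2n + 5

Using the Lagrange interpolation formula with nodes 3, 4, 5, 6:
  L_0(n) = (n - 4)(n - 5)(n - 6) / -6
  L_1(n) = (n - 3)(n - 5)(n - 6) / 2
  L_2(n) = (n - 3)(n - 4)(n - 6) / -2
  L_3(n) = (n - 3)(n - 4)(n - 5) / 6
Then f(n) = 152·L_0(n) + 333·L_1(n) + 620·L_2(n) + 1037·L_3(n).
Expanding and collecting terms gives f(n) = 4n^3 + 5n^2 - 2n + 5.
Check: f(5) = 620. ✓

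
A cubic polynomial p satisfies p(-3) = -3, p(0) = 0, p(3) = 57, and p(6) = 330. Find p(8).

712

Using the Lagrange interpolation formula with nodes -3, 0, 3, 6:
  L_0(t) = t(t - 3)(t - 6) / -162
  L_1(t) = (t + 3)(t - 3)(t - 6) / 54
  L_2(t) = (t + 3)t(t - 6) / -54
  L_3(t) = (t + 3)t(t - 3) / 162
Then p(t) = -3·L_0(t) + 0·L_1(t) + 57·L_2(t) + 330·L_3(t).
Expanding and collecting terms gives p(t) = t^3 + 3t^2 + t.
Evaluating at t = 8: p(8) = 712.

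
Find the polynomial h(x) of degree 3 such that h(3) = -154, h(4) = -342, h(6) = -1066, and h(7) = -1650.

Using the Lagrange interpolation formula with nodes 3, 4, 6, 7:
  L_0(x) = (x - 4)(x - 6)(x - 7) / -12
  L_1(x) = (x - 3)(x - 6)(x - 7) / 6
  L_2(x) = (x - 3)(x - 4)(x - 7) / -6
  L_3(x) = (x - 3)(x - 4)(x - 6) / 12
Then h(x) = -154·L_0(x) - 342·L_1(x) - 1066·L_2(x) - 1650·L_3(x).
Expanding and collecting terms gives h(x) = -4x³ - 6x² + 2x + 2.
Check: h(4) = -342. ✓

h(x) = -4x^3 - 6x^2 + 2x + 2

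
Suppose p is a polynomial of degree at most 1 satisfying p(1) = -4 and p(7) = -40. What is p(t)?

Write p(t) = at + b. Substituting each data point gives a linear system:
  a + b = -4
  7a + b = -40
Solving the system yields a = -6, b = 2.
So p(t) = -6t + 2.
Check: p(1) = -4. ✓

p(t) = -6t + 2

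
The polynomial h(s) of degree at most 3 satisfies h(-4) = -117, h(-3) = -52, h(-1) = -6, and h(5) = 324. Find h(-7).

Write h(s) = as^3 + bs^2 + cs + d. Substituting each data point gives a linear system:
  -64a + 16b - 4c + d = -117
  -27a + 9b - 3c + d = -52
  -a + b - c + d = -6
  125a + 25b + 5c + d = 324
Solving the system yields a = 2, b = 2, c = 5, d = -1.
So h(s) = 2s³ + 2s² + 5s - 1.
Then h(-7) = -624.

-624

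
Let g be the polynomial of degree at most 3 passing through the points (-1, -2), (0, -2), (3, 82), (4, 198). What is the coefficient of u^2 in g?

1

Write g(u) = au^3 + bu^2 + cu + d. Substituting each data point gives a linear system:
  -a + b - c + d = -2
  d = -2
  27a + 9b + 3c + d = 82
  64a + 16b + 4c + d = 198
Solving the system yields a = 3, b = 1, c = -2, d = -2.
So g(u) = 3u^3 + u^2 - 2u - 2.
The coefficient of u^2 is 1.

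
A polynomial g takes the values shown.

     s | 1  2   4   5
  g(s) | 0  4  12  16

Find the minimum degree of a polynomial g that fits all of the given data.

Divided differences on the nodes 1, 2, 4, 5:
  order 0: 0  4  12  16
  order 1: 4  4  4
  order 2: 0  0
  order 3: 0
The order-1 divided differences are all 4 (nonzero) and every higher order vanishes, so the data lies on a polynomial of degree exactly 1.

1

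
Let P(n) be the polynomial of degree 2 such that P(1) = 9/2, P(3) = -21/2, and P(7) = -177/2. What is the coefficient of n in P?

1/2

Write P(n) = an^2 + bn + c. Substituting each data point gives a linear system:
  a + b + c = 9/2
  9a + 3b + c = -21/2
  49a + 7b + c = -177/2
Solving the system yields a = -2, b = 1/2, c = 6.
So P(n) = -2n^2 + (1/2)n + 6.
The coefficient of n is 1/2.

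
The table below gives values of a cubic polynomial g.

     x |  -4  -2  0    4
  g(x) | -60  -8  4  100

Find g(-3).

Write g(x) = ax^3 + bx^2 + cx + d. Substituting each data point gives a linear system:
  -64a + 16b - 4c + d = -60
  -8a + 4b - 2c + d = -8
  d = 4
  64a + 16b + 4c + d = 100
Solving the system yields a = 1, b = 1, c = 4, d = 4.
So g(x) = x^3 + x^2 + 4x + 4.
Then g(-3) = -26.

-26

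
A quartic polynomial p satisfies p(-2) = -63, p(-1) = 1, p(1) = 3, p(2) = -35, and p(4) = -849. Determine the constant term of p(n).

3

Write p(n) = an^4 + bn^3 + cn^2 + dn + e. Substituting each data point gives a linear system:
  16a - 8b + 4c - 2d + e = -63
  a - b + c - d + e = 1
  a + b + c + d + e = 3
  16a + 8b + 4c + 2d + e = -35
  256a + 64b + 16c + 4d + e = -849
Solving the system yields a = -4, b = 2, c = 3, d = -1, e = 3.
So p(n) = -4n^4 + 2n^3 + 3n^2 - n + 3.
The constant term is 3.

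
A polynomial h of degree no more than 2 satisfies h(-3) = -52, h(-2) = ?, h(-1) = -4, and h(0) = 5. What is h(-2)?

-23

The 3 known points determine the degree-2 polynomial uniquely.
Write h(u) = au^2 + bu + c. Substituting each data point gives a linear system:
  9a - 3b + c = -52
  a - b + c = -4
  c = 5
Solving the system yields a = -5, b = 4, c = 5.
So h(u) = -5u² + 4u + 5.
Then h(-2) = -23.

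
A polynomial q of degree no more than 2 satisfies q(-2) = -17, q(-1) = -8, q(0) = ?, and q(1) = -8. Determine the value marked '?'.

The 3 known points determine the degree-2 polynomial uniquely.
Write q(u) = au^2 + bu + c. Substituting each data point gives a linear system:
  4a - 2b + c = -17
  a - b + c = -8
  a + b + c = -8
Solving the system yields a = -3, b = 0, c = -5.
So q(u) = -3u^2 - 5.
Then q(0) = -5.

-5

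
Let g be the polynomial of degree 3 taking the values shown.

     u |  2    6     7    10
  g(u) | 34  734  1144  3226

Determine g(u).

Using the Lagrange interpolation formula with nodes 2, 6, 7, 10:
  L_0(u) = (u - 6)(u - 7)(u - 10) / -160
  L_1(u) = (u - 2)(u - 7)(u - 10) / 16
  L_2(u) = (u - 2)(u - 6)(u - 10) / -15
  L_3(u) = (u - 2)(u - 6)(u - 7) / 96
Then g(u) = 34·L_0(u) + 734·L_1(u) + 1144·L_2(u) + 3226·L_3(u).
Expanding and collecting terms gives g(u) = 3u³ + 2u² + 3u - 4.
Check: g(7) = 1144. ✓

g(u) = 3u^3 + 2u^2 + 3u - 4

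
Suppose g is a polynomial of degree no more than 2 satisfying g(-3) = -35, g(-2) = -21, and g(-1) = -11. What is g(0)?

-5

Forward differences of the values at x = -3, -2, -1:
  g  : -35  -21  -11
  Δ  : 14  10
  Δ^2: -4
The second differences are constant, confirming degree 2.
Interpolating (Newton forward form) and evaluating at x = 0 gives g(0) = -5.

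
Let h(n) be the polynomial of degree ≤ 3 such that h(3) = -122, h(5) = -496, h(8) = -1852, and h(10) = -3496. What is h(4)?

-268

Using the Lagrange interpolation formula with nodes 3, 5, 8, 10:
  L_0(n) = (n - 5)(n - 8)(n - 10) / -70
  L_1(n) = (n - 3)(n - 8)(n - 10) / 30
  L_2(n) = (n - 3)(n - 5)(n - 10) / -30
  L_3(n) = (n - 3)(n - 5)(n - 8) / 70
Then h(n) = -122·L_0(n) - 496·L_1(n) - 1852·L_2(n) - 3496·L_3(n).
Expanding and collecting terms gives h(n) = -3n^3 - 5n^2 + 4.
Evaluating at n = 4: h(4) = -268.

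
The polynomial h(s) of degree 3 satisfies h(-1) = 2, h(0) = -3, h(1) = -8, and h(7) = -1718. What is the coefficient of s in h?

Write h(s) = as^3 + bs^2 + cs + d. Substituting each data point gives a linear system:
  -a + b - c + d = 2
  d = -3
  a + b + c + d = -8
  343a + 49b + 7c + d = -1718
Solving the system yields a = -5, b = 0, c = 0, d = -3.
So h(s) = -5s^3 - 3.
The coefficient of s is 0.

0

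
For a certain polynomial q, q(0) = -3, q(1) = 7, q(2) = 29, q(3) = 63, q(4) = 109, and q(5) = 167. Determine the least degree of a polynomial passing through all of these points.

Forward differences of the values at t = 0, 1, 2, 3, 4, 5:
  q  : -3  7  29  63  109  167
  Δ  : 10  22  34  46  58
  Δ^2: 12  12  12  12
  Δ^3: 0  0  0
  Δ^4: 0  0
  Δ^5: 0
The second differences are constant (12) and nonzero, while all higher differences vanish, so the minimal degree is 2.

2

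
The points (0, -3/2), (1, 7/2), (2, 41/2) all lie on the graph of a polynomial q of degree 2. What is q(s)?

Write q(s) = as^2 + bs + c. Substituting each data point gives a linear system:
  c = -3/2
  a + b + c = 7/2
  4a + 2b + c = 41/2
Solving the system yields a = 6, b = -1, c = -3/2.
So q(s) = 6s^2 - s - 3/2.
Check: q(0) = -3/2. ✓

q(s) = 6s^2 - s - 3/2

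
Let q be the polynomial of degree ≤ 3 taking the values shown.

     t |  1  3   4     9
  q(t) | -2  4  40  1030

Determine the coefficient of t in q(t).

-3

Write q(t) = at^3 + bt^2 + ct + d. Substituting each data point gives a linear system:
  a + b + c + d = -2
  27a + 9b + 3c + d = 4
  64a + 16b + 4c + d = 40
  729a + 81b + 9c + d = 1030
Solving the system yields a = 2, b = -5, c = -3, d = 4.
So q(t) = 2t^3 - 5t^2 - 3t + 4.
The coefficient of t is -3.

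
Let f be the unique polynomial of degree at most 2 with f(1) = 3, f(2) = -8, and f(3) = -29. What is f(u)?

Using the Lagrange interpolation formula with nodes 1, 2, 3:
  L_0(u) = (u - 2)(u - 3) / 2
  L_1(u) = (u - 1)(u - 3) / -1
  L_2(u) = (u - 1)(u - 2) / 2
Then f(u) = 3·L_0(u) - 8·L_1(u) - 29·L_2(u).
Expanding and collecting terms gives f(u) = -5u² + 4u + 4.
Check: f(3) = -29. ✓

f(u) = -5u^2 + 4u + 4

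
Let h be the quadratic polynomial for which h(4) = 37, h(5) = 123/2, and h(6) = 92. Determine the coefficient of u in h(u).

Write h(u) = au^2 + bu + c. Substituting each data point gives a linear system:
  16a + 4b + c = 37
  25a + 5b + c = 123/2
  36a + 6b + c = 92
Solving the system yields a = 3, b = -5/2, c = -1.
So h(u) = 3u^2 - (5/2)u - 1.
The coefficient of u is -5/2.

-5/2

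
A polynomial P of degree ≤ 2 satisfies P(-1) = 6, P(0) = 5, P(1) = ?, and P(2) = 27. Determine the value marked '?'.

12

The 3 known points determine the degree-2 polynomial uniquely.
Write P(t) = at^2 + bt + c. Substituting each data point gives a linear system:
  a - b + c = 6
  c = 5
  4a + 2b + c = 27
Solving the system yields a = 4, b = 3, c = 5.
So P(t) = 4t² + 3t + 5.
Then P(1) = 12.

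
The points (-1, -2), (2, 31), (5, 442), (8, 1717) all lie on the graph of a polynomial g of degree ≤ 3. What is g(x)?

g(x) = 3x^3 + 3x^2 - x - 3

Write g(x) = ax^3 + bx^2 + cx + d. Substituting each data point gives a linear system:
  -a + b - c + d = -2
  8a + 4b + 2c + d = 31
  125a + 25b + 5c + d = 442
  512a + 64b + 8c + d = 1717
Solving the system yields a = 3, b = 3, c = -1, d = -3.
So g(x) = 3x³ + 3x² - x - 3.
Check: g(-1) = -2. ✓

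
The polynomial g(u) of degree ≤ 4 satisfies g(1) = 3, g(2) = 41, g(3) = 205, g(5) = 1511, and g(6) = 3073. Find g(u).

g(u) = 2u^4 + 3u^3 - 5u^2 + 2u + 1

Write g(u) = au^4 + bu^3 + cu^2 + du + e. Substituting each data point gives a linear system:
  a + b + c + d + e = 3
  16a + 8b + 4c + 2d + e = 41
  81a + 27b + 9c + 3d + e = 205
  625a + 125b + 25c + 5d + e = 1511
  1296a + 216b + 36c + 6d + e = 3073
Solving the system yields a = 2, b = 3, c = -5, d = 2, e = 1.
So g(u) = 2u⁴ + 3u³ - 5u² + 2u + 1.
Check: g(5) = 1511. ✓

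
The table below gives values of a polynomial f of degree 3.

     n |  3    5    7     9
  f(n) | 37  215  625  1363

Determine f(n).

f(n) = 2n^3 - n^2 - n - 5

Write f(n) = an^3 + bn^2 + cn + d. Substituting each data point gives a linear system:
  27a + 9b + 3c + d = 37
  125a + 25b + 5c + d = 215
  343a + 49b + 7c + d = 625
  729a + 81b + 9c + d = 1363
Solving the system yields a = 2, b = -1, c = -1, d = -5.
So f(n) = 2n^3 - n^2 - n - 5.
Check: f(7) = 625. ✓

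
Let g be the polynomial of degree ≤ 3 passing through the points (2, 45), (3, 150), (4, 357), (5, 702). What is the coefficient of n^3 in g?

Write g(n) = an^3 + bn^2 + cn + d. Substituting each data point gives a linear system:
  8a + 4b + 2c + d = 45
  27a + 9b + 3c + d = 150
  64a + 16b + 4c + d = 357
  125a + 25b + 5c + d = 702
Solving the system yields a = 6, b = -3, c = 6, d = -3.
So g(n) = 6n^3 - 3n^2 + 6n - 3.
The leading coefficient is 6.

6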